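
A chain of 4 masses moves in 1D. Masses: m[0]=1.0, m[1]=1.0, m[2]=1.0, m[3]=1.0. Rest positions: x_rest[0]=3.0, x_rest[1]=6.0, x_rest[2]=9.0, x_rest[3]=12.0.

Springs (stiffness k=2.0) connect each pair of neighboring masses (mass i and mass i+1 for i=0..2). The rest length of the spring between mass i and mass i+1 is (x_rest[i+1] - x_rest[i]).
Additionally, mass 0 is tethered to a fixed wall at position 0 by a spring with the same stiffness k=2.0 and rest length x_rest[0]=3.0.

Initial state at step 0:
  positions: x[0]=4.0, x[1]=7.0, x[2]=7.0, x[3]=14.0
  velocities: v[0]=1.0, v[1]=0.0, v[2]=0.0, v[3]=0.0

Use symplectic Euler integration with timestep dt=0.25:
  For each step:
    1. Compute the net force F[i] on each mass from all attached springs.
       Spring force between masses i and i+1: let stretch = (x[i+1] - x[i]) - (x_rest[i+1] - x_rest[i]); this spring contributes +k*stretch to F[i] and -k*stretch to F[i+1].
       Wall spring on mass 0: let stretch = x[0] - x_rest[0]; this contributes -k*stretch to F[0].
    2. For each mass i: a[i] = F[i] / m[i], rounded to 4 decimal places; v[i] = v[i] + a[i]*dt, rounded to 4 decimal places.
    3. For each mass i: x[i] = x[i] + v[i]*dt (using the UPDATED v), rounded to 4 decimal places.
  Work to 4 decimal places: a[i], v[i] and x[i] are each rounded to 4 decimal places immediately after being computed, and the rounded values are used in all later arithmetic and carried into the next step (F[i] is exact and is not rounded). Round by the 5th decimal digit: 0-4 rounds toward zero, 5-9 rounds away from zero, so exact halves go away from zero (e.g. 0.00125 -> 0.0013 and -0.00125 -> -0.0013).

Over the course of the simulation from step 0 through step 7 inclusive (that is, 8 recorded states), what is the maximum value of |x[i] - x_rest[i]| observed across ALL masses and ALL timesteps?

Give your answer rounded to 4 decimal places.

Answer: 2.8195

Derivation:
Step 0: x=[4.0000 7.0000 7.0000 14.0000] v=[1.0000 0.0000 0.0000 0.0000]
Step 1: x=[4.1250 6.6250 7.8750 13.5000] v=[0.5000 -1.5000 3.5000 -2.0000]
Step 2: x=[4.0469 6.0938 9.2969 12.6719] v=[-0.3125 -2.1250 5.6875 -3.3125]
Step 3: x=[3.7188 5.7071 10.7403 11.7969] v=[-1.3125 -1.5469 5.7735 -3.5000]
Step 4: x=[3.1744 5.7010 11.6866 11.1648] v=[-2.1778 -0.0245 3.7852 -2.5283]
Step 5: x=[2.5490 6.1273 11.8195 10.9730] v=[-2.5017 1.7050 0.5315 -0.7674]
Step 6: x=[2.0522 6.8178 11.1350 11.2620] v=[-1.9871 2.7620 -2.7379 1.1559]
Step 7: x=[1.8946 7.4523 9.9268 11.9101] v=[-0.6304 2.5378 -4.8330 2.5924]
Max displacement = 2.8195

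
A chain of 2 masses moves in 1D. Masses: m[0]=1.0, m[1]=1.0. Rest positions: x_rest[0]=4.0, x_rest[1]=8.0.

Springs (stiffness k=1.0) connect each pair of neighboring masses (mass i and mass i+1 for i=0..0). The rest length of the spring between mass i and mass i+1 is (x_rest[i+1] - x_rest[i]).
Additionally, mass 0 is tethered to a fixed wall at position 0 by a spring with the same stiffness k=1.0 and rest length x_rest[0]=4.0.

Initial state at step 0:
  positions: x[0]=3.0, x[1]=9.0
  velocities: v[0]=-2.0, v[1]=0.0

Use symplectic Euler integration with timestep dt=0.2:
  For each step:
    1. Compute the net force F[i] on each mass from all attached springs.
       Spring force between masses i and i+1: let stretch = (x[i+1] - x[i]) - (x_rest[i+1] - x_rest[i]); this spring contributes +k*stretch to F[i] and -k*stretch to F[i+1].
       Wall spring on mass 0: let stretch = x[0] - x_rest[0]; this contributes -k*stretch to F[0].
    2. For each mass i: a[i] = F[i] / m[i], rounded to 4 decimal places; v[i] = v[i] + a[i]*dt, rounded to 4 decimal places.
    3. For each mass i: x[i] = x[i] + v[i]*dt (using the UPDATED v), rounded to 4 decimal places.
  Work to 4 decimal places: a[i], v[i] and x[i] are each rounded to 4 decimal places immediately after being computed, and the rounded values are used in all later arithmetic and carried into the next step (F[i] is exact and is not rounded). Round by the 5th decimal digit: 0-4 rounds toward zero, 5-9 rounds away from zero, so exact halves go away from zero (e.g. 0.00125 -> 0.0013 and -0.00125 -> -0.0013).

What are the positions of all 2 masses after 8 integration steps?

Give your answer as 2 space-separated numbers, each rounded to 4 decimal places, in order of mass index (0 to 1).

Answer: 3.9714 6.5330

Derivation:
Step 0: x=[3.0000 9.0000] v=[-2.0000 0.0000]
Step 1: x=[2.7200 8.9200] v=[-1.4000 -0.4000]
Step 2: x=[2.5792 8.7520] v=[-0.7040 -0.8400]
Step 3: x=[2.5821 8.4971] v=[0.0147 -1.2746]
Step 4: x=[2.7184 8.1656] v=[0.6813 -1.6576]
Step 5: x=[2.9638 7.7762] v=[1.2271 -1.9470]
Step 6: x=[3.2832 7.3543] v=[1.5968 -2.1095]
Step 7: x=[3.6341 6.9296] v=[1.7544 -2.1237]
Step 8: x=[3.9714 6.5330] v=[1.6867 -1.9828]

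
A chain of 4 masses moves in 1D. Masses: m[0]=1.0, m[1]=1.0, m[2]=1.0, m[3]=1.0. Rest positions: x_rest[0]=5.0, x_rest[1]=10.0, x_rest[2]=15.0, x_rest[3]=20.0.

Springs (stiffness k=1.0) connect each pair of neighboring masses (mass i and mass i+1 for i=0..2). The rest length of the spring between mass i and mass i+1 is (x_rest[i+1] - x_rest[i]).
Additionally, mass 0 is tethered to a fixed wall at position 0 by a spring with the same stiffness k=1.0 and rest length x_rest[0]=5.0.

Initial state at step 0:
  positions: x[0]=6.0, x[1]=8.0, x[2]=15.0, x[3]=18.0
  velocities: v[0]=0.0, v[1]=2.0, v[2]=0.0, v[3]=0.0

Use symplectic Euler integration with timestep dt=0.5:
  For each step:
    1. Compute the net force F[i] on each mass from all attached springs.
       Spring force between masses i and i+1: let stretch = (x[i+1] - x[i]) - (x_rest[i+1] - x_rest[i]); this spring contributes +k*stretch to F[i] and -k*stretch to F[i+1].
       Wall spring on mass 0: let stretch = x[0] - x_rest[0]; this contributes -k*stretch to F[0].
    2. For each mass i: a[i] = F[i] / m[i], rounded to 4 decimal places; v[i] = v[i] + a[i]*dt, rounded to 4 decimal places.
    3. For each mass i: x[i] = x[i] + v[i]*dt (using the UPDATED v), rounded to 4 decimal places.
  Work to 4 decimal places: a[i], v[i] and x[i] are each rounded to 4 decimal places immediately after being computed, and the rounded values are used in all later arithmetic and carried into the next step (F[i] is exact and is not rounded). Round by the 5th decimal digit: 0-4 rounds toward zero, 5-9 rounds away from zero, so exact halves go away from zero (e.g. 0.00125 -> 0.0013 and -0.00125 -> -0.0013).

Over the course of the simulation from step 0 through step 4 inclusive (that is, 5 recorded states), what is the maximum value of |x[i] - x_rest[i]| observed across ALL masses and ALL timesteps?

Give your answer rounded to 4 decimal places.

Step 0: x=[6.0000 8.0000 15.0000 18.0000] v=[0.0000 2.0000 0.0000 0.0000]
Step 1: x=[5.0000 10.2500 14.0000 18.5000] v=[-2.0000 4.5000 -2.0000 1.0000]
Step 2: x=[4.0625 12.1250 13.1875 19.1250] v=[-1.8750 3.7500 -1.6250 1.2500]
Step 3: x=[4.1250 12.2500 13.5938 19.5157] v=[0.1250 0.2500 0.8125 0.7813]
Step 4: x=[5.1875 10.6797 15.1446 19.6759] v=[2.1250 -3.1406 3.1016 0.3204]
Max displacement = 2.2500

Answer: 2.2500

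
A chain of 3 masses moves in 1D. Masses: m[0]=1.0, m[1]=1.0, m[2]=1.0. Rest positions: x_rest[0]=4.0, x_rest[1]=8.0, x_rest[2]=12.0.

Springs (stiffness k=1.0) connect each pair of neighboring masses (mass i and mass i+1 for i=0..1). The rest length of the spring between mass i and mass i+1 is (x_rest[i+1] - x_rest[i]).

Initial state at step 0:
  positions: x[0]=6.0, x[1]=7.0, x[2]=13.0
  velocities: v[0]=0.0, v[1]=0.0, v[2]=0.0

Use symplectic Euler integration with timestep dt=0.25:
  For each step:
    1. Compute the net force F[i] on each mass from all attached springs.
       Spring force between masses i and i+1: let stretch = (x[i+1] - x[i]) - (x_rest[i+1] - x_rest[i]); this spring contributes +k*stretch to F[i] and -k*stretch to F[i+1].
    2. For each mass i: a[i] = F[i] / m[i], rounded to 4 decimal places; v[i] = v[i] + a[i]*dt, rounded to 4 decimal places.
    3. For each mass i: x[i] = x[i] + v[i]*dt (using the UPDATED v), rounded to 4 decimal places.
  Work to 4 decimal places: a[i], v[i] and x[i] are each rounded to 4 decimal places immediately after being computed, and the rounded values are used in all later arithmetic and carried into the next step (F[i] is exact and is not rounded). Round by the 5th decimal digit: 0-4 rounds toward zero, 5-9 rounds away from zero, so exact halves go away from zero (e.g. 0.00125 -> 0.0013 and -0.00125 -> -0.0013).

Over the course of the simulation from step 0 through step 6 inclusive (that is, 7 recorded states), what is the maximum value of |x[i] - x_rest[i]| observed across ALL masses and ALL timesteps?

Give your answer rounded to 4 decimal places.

Step 0: x=[6.0000 7.0000 13.0000] v=[0.0000 0.0000 0.0000]
Step 1: x=[5.8125 7.3125 12.8750] v=[-0.7500 1.2500 -0.5000]
Step 2: x=[5.4688 7.8789 12.6524] v=[-1.3750 2.2656 -0.8906]
Step 3: x=[5.0257 8.5930 12.3814] v=[-1.7725 2.8565 -1.0840]
Step 4: x=[4.5555 9.3210 12.1236] v=[-1.8807 2.9118 -1.0311]
Step 5: x=[4.1332 9.9263 11.9407] v=[-1.6893 2.4211 -0.7318]
Step 6: x=[3.8230 10.2954 11.8819] v=[-1.2410 1.4764 -0.2354]
Max displacement = 2.2954

Answer: 2.2954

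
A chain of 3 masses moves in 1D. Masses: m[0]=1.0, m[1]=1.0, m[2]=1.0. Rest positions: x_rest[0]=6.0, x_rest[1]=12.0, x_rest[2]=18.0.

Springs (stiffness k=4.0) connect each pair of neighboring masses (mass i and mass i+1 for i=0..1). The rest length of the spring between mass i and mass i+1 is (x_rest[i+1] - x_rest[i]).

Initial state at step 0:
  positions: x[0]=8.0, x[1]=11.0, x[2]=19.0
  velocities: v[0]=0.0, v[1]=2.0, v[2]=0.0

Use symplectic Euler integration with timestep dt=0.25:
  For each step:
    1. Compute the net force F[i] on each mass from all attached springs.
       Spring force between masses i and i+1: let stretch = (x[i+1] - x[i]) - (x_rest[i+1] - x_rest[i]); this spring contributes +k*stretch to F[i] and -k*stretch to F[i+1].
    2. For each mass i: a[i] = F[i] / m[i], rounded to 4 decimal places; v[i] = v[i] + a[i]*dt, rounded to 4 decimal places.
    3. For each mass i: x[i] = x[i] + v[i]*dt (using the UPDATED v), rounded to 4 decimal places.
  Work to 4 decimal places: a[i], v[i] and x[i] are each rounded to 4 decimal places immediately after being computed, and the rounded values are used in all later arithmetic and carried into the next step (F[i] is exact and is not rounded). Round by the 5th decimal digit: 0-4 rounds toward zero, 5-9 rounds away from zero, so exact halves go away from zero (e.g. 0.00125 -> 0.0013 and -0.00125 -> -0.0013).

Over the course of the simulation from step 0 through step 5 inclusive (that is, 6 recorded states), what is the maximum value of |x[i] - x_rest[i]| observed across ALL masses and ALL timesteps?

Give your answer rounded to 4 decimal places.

Answer: 3.2031

Derivation:
Step 0: x=[8.0000 11.0000 19.0000] v=[0.0000 2.0000 0.0000]
Step 1: x=[7.2500 12.7500 18.5000] v=[-3.0000 7.0000 -2.0000]
Step 2: x=[6.3750 14.5625 18.0625] v=[-3.5000 7.2500 -1.7500]
Step 3: x=[6.0469 15.2031 18.2500] v=[-1.3125 2.5625 0.7500]
Step 4: x=[6.5078 14.3164 19.1758] v=[1.8437 -3.5468 3.7031]
Step 5: x=[7.4209 12.6924 20.3867] v=[3.6523 -6.4960 4.8437]
Max displacement = 3.2031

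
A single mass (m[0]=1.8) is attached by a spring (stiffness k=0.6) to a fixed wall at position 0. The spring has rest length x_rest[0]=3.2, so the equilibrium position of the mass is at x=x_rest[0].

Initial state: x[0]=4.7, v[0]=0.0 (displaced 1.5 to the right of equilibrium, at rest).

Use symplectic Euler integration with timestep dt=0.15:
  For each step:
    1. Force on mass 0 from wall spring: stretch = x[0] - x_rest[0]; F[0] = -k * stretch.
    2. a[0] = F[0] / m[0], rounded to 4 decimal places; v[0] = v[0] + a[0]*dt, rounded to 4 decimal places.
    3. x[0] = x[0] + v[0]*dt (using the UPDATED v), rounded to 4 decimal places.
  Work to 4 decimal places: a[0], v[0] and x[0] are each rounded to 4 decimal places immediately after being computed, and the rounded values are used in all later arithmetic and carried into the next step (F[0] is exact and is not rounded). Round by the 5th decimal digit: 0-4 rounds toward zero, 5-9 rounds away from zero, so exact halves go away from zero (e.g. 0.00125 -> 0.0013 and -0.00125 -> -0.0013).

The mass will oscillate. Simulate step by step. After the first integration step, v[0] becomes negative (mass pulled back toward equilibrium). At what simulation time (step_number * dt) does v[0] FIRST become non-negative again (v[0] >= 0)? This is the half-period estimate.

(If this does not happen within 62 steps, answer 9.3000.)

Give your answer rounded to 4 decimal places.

Answer: 5.5500

Derivation:
Step 0: x=[4.7000] v=[0.0000]
Step 1: x=[4.6888] v=[-0.0750]
Step 2: x=[4.6664] v=[-0.1494]
Step 3: x=[4.6330] v=[-0.2227]
Step 4: x=[4.5888] v=[-0.2944]
Step 5: x=[4.5342] v=[-0.3638]
Step 6: x=[4.4696] v=[-0.4305]
Step 7: x=[4.3955] v=[-0.4940]
Step 8: x=[4.3124] v=[-0.5538]
Step 9: x=[4.2210] v=[-0.6094]
Step 10: x=[4.1219] v=[-0.6604]
Step 11: x=[4.0159] v=[-0.7065]
Step 12: x=[3.9038] v=[-0.7473]
Step 13: x=[3.7864] v=[-0.7825]
Step 14: x=[3.6646] v=[-0.8118]
Step 15: x=[3.5394] v=[-0.8350]
Step 16: x=[3.4116] v=[-0.8520]
Step 17: x=[3.2822] v=[-0.8626]
Step 18: x=[3.1522] v=[-0.8667]
Step 19: x=[3.0226] v=[-0.8643]
Step 20: x=[2.8943] v=[-0.8554]
Step 21: x=[2.7683] v=[-0.8401]
Step 22: x=[2.6455] v=[-0.8185]
Step 23: x=[2.5269] v=[-0.7908]
Step 24: x=[2.4133] v=[-0.7571]
Step 25: x=[2.3056] v=[-0.7178]
Step 26: x=[2.2046] v=[-0.6731]
Step 27: x=[2.1111] v=[-0.6233]
Step 28: x=[2.0258] v=[-0.5689]
Step 29: x=[1.9493] v=[-0.5102]
Step 30: x=[1.8821] v=[-0.4477]
Step 31: x=[1.8248] v=[-0.3818]
Step 32: x=[1.7779] v=[-0.3130]
Step 33: x=[1.7416] v=[-0.2419]
Step 34: x=[1.7163] v=[-0.1690]
Step 35: x=[1.7021] v=[-0.0948]
Step 36: x=[1.6991] v=[-0.0199]
Step 37: x=[1.7074] v=[0.0551]
First v>=0 after going negative at step 37, time=5.5500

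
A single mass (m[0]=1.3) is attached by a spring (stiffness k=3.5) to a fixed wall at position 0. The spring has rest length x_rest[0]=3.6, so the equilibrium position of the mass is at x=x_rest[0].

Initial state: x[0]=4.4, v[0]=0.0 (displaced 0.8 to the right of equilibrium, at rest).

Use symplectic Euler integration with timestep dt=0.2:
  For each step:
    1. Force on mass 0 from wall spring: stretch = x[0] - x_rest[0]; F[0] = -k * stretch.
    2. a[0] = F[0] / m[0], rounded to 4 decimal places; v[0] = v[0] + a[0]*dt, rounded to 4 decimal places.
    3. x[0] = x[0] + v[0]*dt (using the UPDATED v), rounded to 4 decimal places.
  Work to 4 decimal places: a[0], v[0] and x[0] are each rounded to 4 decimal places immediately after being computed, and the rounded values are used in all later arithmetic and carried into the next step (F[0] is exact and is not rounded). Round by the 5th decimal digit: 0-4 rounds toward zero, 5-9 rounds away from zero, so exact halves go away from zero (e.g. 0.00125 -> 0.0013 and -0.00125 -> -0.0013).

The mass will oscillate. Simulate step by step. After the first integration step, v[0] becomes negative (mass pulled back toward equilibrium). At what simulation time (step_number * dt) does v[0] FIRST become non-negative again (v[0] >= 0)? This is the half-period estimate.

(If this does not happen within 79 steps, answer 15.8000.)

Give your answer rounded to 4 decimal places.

Step 0: x=[4.4000] v=[0.0000]
Step 1: x=[4.3138] v=[-0.4308]
Step 2: x=[4.1508] v=[-0.8152]
Step 3: x=[3.9284] v=[-1.1118]
Step 4: x=[3.6707] v=[-1.2886]
Step 5: x=[3.4054] v=[-1.3267]
Step 6: x=[3.1610] v=[-1.2219]
Step 7: x=[2.9639] v=[-0.9855]
Step 8: x=[2.8353] v=[-0.6430]
Step 9: x=[2.7891] v=[-0.2312]
Step 10: x=[2.8302] v=[0.2054]
First v>=0 after going negative at step 10, time=2.0000

Answer: 2.0000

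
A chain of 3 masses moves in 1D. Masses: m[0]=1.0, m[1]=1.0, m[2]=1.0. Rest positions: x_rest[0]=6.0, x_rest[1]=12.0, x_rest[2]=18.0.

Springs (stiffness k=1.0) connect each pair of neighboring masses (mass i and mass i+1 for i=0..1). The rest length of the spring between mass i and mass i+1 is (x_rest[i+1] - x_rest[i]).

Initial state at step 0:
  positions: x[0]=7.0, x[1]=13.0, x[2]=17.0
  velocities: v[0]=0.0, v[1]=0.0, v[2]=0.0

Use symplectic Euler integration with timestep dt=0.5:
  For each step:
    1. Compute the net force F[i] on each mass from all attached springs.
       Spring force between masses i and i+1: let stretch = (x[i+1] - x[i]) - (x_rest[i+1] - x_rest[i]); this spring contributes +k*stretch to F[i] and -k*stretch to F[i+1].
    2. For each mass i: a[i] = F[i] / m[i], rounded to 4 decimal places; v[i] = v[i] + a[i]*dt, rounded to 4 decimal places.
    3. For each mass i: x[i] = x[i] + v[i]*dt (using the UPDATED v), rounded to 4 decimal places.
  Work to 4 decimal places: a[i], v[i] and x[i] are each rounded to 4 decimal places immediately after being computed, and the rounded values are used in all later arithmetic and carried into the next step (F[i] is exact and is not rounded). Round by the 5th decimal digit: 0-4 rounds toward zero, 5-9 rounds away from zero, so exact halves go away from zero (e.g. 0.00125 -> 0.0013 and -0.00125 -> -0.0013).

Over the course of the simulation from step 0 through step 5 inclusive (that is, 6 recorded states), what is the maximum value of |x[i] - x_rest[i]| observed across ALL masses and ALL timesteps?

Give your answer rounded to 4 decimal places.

Step 0: x=[7.0000 13.0000 17.0000] v=[0.0000 0.0000 0.0000]
Step 1: x=[7.0000 12.5000 17.5000] v=[0.0000 -1.0000 1.0000]
Step 2: x=[6.8750 11.8750 18.2500] v=[-0.2500 -1.2500 1.5000]
Step 3: x=[6.5000 11.5938 18.9063] v=[-0.7500 -0.5625 1.3125]
Step 4: x=[5.8985 11.8673 19.2345] v=[-1.2031 0.5469 0.6563]
Step 5: x=[5.2892 12.4904 19.2209] v=[-1.2187 1.2461 -0.0273]
Max displacement = 1.2345

Answer: 1.2345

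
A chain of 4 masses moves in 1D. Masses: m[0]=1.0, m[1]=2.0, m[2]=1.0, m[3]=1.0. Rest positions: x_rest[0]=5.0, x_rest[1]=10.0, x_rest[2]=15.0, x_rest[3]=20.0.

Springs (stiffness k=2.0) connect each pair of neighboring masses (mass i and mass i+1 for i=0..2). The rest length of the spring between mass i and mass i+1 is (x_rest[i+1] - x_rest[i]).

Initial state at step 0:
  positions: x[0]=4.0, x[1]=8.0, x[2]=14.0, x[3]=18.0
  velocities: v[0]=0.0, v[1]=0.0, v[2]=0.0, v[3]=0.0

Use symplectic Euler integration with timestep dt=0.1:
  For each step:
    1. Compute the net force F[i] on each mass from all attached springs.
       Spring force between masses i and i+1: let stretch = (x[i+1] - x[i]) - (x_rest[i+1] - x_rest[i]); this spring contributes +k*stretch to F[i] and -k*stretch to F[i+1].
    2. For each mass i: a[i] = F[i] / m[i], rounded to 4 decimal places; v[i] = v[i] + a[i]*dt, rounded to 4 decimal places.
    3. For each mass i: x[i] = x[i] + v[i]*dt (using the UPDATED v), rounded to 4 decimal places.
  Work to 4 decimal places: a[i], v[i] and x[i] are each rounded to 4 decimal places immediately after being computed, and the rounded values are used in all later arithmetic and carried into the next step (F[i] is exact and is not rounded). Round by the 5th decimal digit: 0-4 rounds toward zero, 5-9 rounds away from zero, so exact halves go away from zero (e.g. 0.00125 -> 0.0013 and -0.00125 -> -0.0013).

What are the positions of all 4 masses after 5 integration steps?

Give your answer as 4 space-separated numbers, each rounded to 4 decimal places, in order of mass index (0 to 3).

Step 0: x=[4.0000 8.0000 14.0000 18.0000] v=[0.0000 0.0000 0.0000 0.0000]
Step 1: x=[3.9800 8.0200 13.9600 18.0200] v=[-0.2000 0.2000 -0.4000 0.2000]
Step 2: x=[3.9408 8.0590 13.8824 18.0588] v=[-0.3920 0.3900 -0.7760 0.3880]
Step 3: x=[3.8840 8.1151 13.7719 18.1141] v=[-0.5684 0.5605 -1.1054 0.5527]
Step 4: x=[3.8118 8.1854 13.6351 18.1825] v=[-0.7222 0.7031 -1.3683 0.6843]
Step 5: x=[3.7271 8.2665 13.4802 18.2600] v=[-0.8475 0.8107 -1.5488 0.7748]

Answer: 3.7271 8.2665 13.4802 18.2600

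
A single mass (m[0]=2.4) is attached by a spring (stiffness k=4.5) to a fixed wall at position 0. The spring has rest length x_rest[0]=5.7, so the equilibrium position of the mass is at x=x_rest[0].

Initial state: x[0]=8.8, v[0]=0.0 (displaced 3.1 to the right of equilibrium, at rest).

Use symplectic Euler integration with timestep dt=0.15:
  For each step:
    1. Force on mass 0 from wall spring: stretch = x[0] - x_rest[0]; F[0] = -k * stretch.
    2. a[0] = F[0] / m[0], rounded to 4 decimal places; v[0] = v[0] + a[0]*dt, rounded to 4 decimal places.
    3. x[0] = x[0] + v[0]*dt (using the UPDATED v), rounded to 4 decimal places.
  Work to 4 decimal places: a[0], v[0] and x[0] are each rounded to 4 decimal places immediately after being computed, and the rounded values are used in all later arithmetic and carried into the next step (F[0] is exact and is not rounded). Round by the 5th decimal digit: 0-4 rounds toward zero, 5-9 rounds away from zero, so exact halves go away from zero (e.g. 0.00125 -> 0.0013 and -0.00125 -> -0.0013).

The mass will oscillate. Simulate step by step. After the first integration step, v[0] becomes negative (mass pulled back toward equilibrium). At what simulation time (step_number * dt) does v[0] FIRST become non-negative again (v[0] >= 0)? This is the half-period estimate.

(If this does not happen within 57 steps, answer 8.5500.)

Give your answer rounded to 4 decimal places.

Answer: 2.4000

Derivation:
Step 0: x=[8.8000] v=[0.0000]
Step 1: x=[8.6692] v=[-0.8719]
Step 2: x=[8.4132] v=[-1.7070]
Step 3: x=[8.0427] v=[-2.4701]
Step 4: x=[7.5734] v=[-3.1290]
Step 5: x=[7.0250] v=[-3.6559]
Step 6: x=[6.4207] v=[-4.0286]
Step 7: x=[5.7860] v=[-4.2313]
Step 8: x=[5.1477] v=[-4.2555]
Step 9: x=[4.5327] v=[-4.1002]
Step 10: x=[3.9669] v=[-3.7719]
Step 11: x=[3.4742] v=[-3.2845]
Step 12: x=[3.0754] v=[-2.6585]
Step 13: x=[2.7874] v=[-1.9203]
Step 14: x=[2.6222] v=[-1.1011]
Step 15: x=[2.5869] v=[-0.2355]
Step 16: x=[2.6829] v=[0.6401]
First v>=0 after going negative at step 16, time=2.4000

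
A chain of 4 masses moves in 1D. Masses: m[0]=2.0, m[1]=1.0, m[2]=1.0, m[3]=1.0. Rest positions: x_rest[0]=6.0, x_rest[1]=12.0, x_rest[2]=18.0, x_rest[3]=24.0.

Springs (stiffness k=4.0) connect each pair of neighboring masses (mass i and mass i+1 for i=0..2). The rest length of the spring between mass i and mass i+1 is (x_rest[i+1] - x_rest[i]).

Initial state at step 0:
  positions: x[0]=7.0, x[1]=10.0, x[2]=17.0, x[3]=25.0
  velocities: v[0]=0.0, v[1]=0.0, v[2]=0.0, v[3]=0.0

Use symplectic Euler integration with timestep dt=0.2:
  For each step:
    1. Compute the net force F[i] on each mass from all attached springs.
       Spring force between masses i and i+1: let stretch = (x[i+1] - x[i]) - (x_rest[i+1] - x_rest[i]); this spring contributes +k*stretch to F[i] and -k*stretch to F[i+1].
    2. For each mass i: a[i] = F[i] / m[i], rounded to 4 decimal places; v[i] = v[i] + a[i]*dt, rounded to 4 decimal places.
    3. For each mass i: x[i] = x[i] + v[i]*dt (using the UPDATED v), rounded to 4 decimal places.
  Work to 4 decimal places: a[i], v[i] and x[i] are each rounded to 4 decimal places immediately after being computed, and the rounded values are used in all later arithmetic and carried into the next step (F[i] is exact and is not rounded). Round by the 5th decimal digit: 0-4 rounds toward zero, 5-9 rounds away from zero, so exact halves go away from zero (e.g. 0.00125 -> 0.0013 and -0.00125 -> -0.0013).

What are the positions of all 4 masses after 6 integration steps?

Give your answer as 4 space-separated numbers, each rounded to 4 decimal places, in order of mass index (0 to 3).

Answer: 5.2919 13.6667 19.1673 22.5826

Derivation:
Step 0: x=[7.0000 10.0000 17.0000 25.0000] v=[0.0000 0.0000 0.0000 0.0000]
Step 1: x=[6.7600 10.6400 17.1600 24.6800] v=[-1.2000 3.2000 0.8000 -1.6000]
Step 2: x=[6.3504 11.7024 17.4800 24.1168] v=[-2.0480 5.3120 1.6000 -2.8160]
Step 3: x=[5.8890 12.8329 17.9375 23.4517] v=[-2.3072 5.6525 2.2874 -3.3254]
Step 4: x=[5.5031 13.6691 18.4605 22.8643] v=[-1.9296 4.1811 2.6151 -2.9368]
Step 5: x=[5.2905 13.9654 18.9215 22.5323] v=[-1.0632 1.4814 2.3050 -1.6598]
Step 6: x=[5.2919 13.6667 19.1673 22.5826] v=[0.0068 -1.4936 1.2288 0.2516]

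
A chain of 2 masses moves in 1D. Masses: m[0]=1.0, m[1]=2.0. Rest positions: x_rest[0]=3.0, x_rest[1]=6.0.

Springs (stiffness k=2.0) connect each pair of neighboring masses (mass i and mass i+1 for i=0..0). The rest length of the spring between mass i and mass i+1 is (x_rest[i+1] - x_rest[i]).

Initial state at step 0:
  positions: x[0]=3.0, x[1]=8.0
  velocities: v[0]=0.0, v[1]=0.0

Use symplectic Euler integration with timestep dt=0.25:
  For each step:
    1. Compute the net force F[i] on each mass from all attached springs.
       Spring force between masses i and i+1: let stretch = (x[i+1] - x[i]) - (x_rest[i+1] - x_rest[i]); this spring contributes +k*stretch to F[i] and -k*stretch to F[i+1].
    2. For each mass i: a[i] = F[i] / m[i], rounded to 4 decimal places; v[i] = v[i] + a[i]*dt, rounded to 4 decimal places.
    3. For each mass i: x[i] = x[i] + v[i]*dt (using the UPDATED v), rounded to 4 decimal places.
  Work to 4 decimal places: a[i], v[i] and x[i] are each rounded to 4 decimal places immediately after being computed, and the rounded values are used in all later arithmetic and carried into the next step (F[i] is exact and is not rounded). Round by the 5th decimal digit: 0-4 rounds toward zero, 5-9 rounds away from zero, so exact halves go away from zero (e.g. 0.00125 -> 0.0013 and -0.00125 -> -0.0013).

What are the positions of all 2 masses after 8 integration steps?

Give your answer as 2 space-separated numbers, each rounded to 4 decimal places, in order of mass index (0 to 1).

Answer: 5.4844 6.7579

Derivation:
Step 0: x=[3.0000 8.0000] v=[0.0000 0.0000]
Step 1: x=[3.2500 7.8750] v=[1.0000 -0.5000]
Step 2: x=[3.7031 7.6484] v=[1.8125 -0.9063]
Step 3: x=[4.2744 7.3628] v=[2.2852 -1.1426]
Step 4: x=[4.8568 7.0716] v=[2.3294 -1.1647]
Step 5: x=[5.3410 6.8295] v=[1.9368 -0.9684]
Step 6: x=[5.6363 6.6819] v=[1.1811 -0.5905]
Step 7: x=[5.6873 6.6564] v=[0.2039 -0.1019]
Step 8: x=[5.4844 6.7579] v=[-0.8116 0.4058]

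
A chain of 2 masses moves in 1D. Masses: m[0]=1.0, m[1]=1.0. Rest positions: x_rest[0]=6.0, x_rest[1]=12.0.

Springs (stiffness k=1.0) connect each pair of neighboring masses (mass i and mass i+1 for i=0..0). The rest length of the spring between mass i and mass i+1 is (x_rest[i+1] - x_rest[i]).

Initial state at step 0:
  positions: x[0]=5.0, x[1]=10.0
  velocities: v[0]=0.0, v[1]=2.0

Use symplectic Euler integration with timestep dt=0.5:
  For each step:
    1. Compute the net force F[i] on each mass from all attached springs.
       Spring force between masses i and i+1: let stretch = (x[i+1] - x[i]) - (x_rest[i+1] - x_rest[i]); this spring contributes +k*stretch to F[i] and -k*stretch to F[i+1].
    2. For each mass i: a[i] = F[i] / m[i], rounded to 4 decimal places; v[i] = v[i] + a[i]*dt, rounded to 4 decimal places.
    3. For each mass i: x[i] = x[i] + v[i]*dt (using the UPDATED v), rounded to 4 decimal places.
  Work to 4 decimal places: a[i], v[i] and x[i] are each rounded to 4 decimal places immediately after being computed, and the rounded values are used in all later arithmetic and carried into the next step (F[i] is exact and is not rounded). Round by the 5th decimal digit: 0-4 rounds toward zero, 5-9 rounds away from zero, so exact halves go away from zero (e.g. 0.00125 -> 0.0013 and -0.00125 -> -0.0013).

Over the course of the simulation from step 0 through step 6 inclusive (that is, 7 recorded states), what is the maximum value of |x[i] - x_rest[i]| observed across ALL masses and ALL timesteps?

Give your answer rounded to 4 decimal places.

Step 0: x=[5.0000 10.0000] v=[0.0000 2.0000]
Step 1: x=[4.7500 11.2500] v=[-0.5000 2.5000]
Step 2: x=[4.6250 12.3750] v=[-0.2500 2.2500]
Step 3: x=[4.9375 13.0625] v=[0.6250 1.3750]
Step 4: x=[5.7813 13.2188] v=[1.6875 0.3125]
Step 5: x=[6.9845 13.0157] v=[2.4063 -0.4063]
Step 6: x=[8.1955 12.8048] v=[2.4219 -0.4219]
Max displacement = 2.1955

Answer: 2.1955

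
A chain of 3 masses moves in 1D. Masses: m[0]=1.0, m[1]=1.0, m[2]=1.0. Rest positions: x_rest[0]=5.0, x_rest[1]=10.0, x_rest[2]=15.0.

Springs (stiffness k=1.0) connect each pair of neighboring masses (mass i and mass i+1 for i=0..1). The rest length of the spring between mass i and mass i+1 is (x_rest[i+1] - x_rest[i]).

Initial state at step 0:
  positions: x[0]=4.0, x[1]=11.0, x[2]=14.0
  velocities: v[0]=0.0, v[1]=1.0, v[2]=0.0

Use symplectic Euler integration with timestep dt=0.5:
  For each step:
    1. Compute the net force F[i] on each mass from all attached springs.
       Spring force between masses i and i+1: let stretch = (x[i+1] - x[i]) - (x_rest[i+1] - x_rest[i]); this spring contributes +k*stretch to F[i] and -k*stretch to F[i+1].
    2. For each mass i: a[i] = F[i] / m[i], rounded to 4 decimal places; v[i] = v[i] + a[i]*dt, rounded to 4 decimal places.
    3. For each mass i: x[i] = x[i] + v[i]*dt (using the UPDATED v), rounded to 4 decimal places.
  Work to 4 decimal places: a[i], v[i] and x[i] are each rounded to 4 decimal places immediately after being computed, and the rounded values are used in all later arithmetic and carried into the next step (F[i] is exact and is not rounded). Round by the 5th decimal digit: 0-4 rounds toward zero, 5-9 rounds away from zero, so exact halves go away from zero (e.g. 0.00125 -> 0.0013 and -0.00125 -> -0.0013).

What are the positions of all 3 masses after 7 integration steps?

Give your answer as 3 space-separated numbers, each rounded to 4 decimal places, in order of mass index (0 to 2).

Step 0: x=[4.0000 11.0000 14.0000] v=[0.0000 1.0000 0.0000]
Step 1: x=[4.5000 10.5000 14.5000] v=[1.0000 -1.0000 1.0000]
Step 2: x=[5.2500 9.5000 15.2500] v=[1.5000 -2.0000 1.5000]
Step 3: x=[5.8125 8.8750 15.8125] v=[1.1250 -1.2500 1.1250]
Step 4: x=[5.8907 9.2188 15.8907] v=[0.1563 0.6875 0.1563]
Step 5: x=[5.5509 10.3985 15.5509] v=[-0.6797 2.3594 -0.6797]
Step 6: x=[5.1730 11.6544 15.1730] v=[-0.7559 2.5118 -0.7559]
Step 7: x=[5.1654 12.1696 15.1654] v=[-0.0152 1.0304 -0.0152]

Answer: 5.1654 12.1696 15.1654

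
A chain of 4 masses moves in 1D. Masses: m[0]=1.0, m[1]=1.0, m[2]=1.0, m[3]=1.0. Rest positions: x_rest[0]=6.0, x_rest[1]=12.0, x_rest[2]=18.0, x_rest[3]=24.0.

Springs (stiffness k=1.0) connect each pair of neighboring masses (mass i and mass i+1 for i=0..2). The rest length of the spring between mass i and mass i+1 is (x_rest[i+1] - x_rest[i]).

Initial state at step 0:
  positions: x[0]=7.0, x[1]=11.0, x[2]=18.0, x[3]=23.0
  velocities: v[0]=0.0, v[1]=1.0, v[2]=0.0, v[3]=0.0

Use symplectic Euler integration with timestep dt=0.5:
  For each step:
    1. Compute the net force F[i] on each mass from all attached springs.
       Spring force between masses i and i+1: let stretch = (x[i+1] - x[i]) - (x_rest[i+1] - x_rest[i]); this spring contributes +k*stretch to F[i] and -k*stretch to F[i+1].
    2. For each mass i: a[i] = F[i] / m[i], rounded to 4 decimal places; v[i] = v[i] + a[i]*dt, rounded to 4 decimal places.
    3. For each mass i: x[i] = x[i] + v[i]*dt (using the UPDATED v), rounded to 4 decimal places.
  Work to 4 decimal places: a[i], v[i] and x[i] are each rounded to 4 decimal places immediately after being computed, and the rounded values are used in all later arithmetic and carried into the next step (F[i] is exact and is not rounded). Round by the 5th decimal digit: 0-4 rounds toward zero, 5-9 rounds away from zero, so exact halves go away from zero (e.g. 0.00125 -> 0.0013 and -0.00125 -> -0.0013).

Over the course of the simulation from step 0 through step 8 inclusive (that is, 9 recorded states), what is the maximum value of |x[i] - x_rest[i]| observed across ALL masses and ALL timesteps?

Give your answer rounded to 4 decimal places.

Answer: 1.9922

Derivation:
Step 0: x=[7.0000 11.0000 18.0000 23.0000] v=[0.0000 1.0000 0.0000 0.0000]
Step 1: x=[6.5000 12.2500 17.5000 23.2500] v=[-1.0000 2.5000 -1.0000 0.5000]
Step 2: x=[5.9375 13.3750 17.1250 23.5625] v=[-1.1250 2.2500 -0.7500 0.6250]
Step 3: x=[5.7344 13.5782 17.4219 23.7657] v=[-0.4063 0.4063 0.5938 0.4063]
Step 4: x=[5.9922 12.7813 18.3439 23.8829] v=[0.5156 -1.5938 1.8439 0.2344]
Step 5: x=[6.4473 11.6778 19.2600 24.1154] v=[0.9102 -2.2071 1.8321 0.4649]
Step 6: x=[6.7101 11.1622 19.4944 24.6340] v=[0.5255 -1.0313 0.4687 1.0372]
Step 7: x=[6.5859 11.6166 18.9306 25.3677] v=[-0.2485 0.9088 -1.1276 1.4674]
Step 8: x=[6.2193 12.6419 18.1476 25.9922] v=[-0.7332 2.0505 -1.5661 1.2489]
Max displacement = 1.9922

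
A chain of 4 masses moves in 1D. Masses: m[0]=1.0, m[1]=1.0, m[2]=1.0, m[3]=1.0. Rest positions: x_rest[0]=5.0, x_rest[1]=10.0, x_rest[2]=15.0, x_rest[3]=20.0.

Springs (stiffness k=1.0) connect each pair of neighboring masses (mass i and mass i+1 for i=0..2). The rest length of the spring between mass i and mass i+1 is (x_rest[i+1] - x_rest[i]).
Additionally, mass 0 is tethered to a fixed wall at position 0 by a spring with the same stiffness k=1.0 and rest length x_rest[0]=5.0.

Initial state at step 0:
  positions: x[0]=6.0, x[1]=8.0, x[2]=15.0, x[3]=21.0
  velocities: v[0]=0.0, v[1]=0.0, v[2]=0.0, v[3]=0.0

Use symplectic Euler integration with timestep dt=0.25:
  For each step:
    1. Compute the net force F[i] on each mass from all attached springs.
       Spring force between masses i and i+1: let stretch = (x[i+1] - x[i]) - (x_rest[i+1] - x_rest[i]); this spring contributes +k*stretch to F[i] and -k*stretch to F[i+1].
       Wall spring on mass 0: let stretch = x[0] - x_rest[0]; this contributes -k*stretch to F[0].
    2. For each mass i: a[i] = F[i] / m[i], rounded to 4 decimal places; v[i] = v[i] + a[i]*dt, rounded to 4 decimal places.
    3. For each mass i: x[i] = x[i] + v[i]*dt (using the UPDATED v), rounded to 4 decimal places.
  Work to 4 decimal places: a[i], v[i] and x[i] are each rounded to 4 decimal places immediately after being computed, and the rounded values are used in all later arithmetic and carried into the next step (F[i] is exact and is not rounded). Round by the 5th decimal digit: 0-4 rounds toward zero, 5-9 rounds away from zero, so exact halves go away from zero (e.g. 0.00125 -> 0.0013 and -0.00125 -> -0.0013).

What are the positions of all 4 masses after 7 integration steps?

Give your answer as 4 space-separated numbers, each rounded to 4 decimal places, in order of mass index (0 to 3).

Answer: 3.6002 11.4959 15.0683 19.4831

Derivation:
Step 0: x=[6.0000 8.0000 15.0000 21.0000] v=[0.0000 0.0000 0.0000 0.0000]
Step 1: x=[5.7500 8.3125 14.9375 20.9375] v=[-1.0000 1.2500 -0.2500 -0.2500]
Step 2: x=[5.3008 8.8789 14.8359 20.8125] v=[-1.7969 2.2656 -0.4063 -0.5000]
Step 3: x=[4.7439 9.5940 14.7356 20.6265] v=[-2.2276 2.8603 -0.4014 -0.7442]
Step 4: x=[4.1936 10.3273 14.6821 20.3848] v=[-2.2011 2.9332 -0.2141 -0.9669]
Step 5: x=[3.7646 10.9494 14.7128 20.0992] v=[-1.7161 2.4885 0.1229 -1.1426]
Step 6: x=[3.5493 11.3577 14.8450 19.7894] v=[-0.8611 1.6332 0.5287 -1.2392]
Step 7: x=[3.6002 11.4959 15.0683 19.4831] v=[0.2037 0.5529 0.8930 -1.2253]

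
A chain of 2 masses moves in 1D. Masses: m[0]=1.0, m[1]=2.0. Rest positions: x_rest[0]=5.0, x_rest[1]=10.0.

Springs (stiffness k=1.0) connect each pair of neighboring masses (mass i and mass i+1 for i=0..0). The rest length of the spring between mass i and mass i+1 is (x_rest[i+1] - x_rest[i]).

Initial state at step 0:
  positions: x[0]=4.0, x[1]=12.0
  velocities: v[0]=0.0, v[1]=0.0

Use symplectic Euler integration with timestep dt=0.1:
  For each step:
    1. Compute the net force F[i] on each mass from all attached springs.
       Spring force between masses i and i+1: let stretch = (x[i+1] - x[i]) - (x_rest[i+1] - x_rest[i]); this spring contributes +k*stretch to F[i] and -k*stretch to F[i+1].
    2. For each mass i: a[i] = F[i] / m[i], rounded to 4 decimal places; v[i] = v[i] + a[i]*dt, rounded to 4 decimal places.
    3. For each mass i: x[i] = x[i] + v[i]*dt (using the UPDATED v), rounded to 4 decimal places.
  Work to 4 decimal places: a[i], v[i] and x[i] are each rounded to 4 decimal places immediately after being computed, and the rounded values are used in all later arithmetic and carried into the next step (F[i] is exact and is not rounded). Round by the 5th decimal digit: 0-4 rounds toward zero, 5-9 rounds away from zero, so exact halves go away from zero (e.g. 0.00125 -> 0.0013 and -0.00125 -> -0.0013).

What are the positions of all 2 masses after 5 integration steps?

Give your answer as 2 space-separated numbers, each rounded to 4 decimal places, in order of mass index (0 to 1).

Step 0: x=[4.0000 12.0000] v=[0.0000 0.0000]
Step 1: x=[4.0300 11.9850] v=[0.3000 -0.1500]
Step 2: x=[4.0896 11.9552] v=[0.5955 -0.2978]
Step 3: x=[4.1778 11.9111] v=[0.8821 -0.4411]
Step 4: x=[4.2933 11.8533] v=[1.1554 -0.5778]
Step 5: x=[4.4344 11.7827] v=[1.4114 -0.7058]

Answer: 4.4344 11.7827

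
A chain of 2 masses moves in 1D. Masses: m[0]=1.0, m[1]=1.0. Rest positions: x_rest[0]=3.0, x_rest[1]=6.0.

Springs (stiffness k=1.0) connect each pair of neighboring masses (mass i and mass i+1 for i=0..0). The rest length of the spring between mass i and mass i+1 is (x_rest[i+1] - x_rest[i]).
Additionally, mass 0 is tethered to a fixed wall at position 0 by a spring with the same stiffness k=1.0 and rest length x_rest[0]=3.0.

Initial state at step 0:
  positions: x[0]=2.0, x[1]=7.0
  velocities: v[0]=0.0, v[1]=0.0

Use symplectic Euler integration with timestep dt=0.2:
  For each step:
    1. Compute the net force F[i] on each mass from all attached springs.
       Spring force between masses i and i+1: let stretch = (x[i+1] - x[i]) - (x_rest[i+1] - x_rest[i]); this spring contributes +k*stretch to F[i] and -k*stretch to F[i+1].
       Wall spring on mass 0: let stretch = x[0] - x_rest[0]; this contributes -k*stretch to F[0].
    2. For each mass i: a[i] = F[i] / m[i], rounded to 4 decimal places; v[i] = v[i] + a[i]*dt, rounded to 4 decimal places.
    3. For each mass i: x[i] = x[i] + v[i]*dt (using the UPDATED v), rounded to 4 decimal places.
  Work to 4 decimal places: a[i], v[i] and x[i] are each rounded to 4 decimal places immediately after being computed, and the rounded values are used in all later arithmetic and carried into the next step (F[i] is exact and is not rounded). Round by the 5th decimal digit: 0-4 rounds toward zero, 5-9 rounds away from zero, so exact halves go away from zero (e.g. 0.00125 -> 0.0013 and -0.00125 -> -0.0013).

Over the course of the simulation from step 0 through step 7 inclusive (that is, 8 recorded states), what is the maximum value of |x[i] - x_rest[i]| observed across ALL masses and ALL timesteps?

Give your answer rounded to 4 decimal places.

Step 0: x=[2.0000 7.0000] v=[0.0000 0.0000]
Step 1: x=[2.1200 6.9200] v=[0.6000 -0.4000]
Step 2: x=[2.3472 6.7680] v=[1.1360 -0.7600]
Step 3: x=[2.6573 6.5592] v=[1.5507 -1.0442]
Step 4: x=[3.0172 6.3143] v=[1.7996 -1.2246]
Step 5: x=[3.3883 6.0575] v=[1.8556 -1.2840]
Step 6: x=[3.7307 5.8139] v=[1.7118 -1.2178]
Step 7: x=[4.0072 5.6070] v=[1.3823 -1.0344]
Max displacement = 1.0072

Answer: 1.0072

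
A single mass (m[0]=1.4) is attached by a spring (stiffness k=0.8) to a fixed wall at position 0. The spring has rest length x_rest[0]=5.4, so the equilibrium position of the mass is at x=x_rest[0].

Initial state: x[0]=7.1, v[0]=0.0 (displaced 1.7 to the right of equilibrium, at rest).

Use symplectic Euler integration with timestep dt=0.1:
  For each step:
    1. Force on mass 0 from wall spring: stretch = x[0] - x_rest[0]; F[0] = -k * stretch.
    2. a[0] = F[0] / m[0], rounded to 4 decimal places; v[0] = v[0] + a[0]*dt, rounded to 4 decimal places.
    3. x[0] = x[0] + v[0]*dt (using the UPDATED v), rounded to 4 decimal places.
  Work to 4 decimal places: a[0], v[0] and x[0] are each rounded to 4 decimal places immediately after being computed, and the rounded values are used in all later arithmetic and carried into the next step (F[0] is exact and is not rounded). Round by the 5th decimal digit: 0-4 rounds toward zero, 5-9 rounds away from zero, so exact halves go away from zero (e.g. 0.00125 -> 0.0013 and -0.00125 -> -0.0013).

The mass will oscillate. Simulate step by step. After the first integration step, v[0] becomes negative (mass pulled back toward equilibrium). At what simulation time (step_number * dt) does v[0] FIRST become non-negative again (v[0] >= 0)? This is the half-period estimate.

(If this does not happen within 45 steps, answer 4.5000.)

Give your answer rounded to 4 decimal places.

Step 0: x=[7.1000] v=[0.0000]
Step 1: x=[7.0903] v=[-0.0971]
Step 2: x=[7.0709] v=[-0.1937]
Step 3: x=[7.0420] v=[-0.2892]
Step 4: x=[7.0037] v=[-0.3830]
Step 5: x=[6.9562] v=[-0.4746]
Step 6: x=[6.8999] v=[-0.5635]
Step 7: x=[6.8350] v=[-0.6492]
Step 8: x=[6.7619] v=[-0.7312]
Step 9: x=[6.6810] v=[-0.8090]
Step 10: x=[6.5928] v=[-0.8822]
Step 11: x=[6.4978] v=[-0.9504]
Step 12: x=[6.3965] v=[-1.0131]
Step 13: x=[6.2895] v=[-1.0700]
Step 14: x=[6.1774] v=[-1.1208]
Step 15: x=[6.0609] v=[-1.1652]
Step 16: x=[5.9406] v=[-1.2030]
Step 17: x=[5.8172] v=[-1.2339]
Step 18: x=[5.6914] v=[-1.2577]
Step 19: x=[5.5640] v=[-1.2744]
Step 20: x=[5.4356] v=[-1.2838]
Step 21: x=[5.3070] v=[-1.2858]
Step 22: x=[5.1790] v=[-1.2805]
Step 23: x=[5.0522] v=[-1.2679]
Step 24: x=[4.9274] v=[-1.2480]
Step 25: x=[4.8053] v=[-1.2210]
Step 26: x=[4.6866] v=[-1.1870]
Step 27: x=[4.5720] v=[-1.1462]
Step 28: x=[4.4621] v=[-1.0989]
Step 29: x=[4.3576] v=[-1.0453]
Step 30: x=[4.2590] v=[-0.9857]
Step 31: x=[4.1670] v=[-0.9205]
Step 32: x=[4.0820] v=[-0.8500]
Step 33: x=[4.0045] v=[-0.7747]
Step 34: x=[3.9350] v=[-0.6950]
Step 35: x=[3.8739] v=[-0.6113]
Step 36: x=[3.8215] v=[-0.5241]
Step 37: x=[3.7781] v=[-0.4339]
Step 38: x=[3.7440] v=[-0.3412]
Step 39: x=[3.7193] v=[-0.2466]
Step 40: x=[3.7042] v=[-0.1506]
Step 41: x=[3.6988] v=[-0.0537]
Step 42: x=[3.7032] v=[0.0435]
First v>=0 after going negative at step 42, time=4.2000

Answer: 4.2000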